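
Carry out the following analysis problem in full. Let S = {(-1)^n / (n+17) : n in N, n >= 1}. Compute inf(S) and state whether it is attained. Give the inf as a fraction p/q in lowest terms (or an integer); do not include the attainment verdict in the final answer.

Analysis:
- Values: -1/18, 1/19, -1/20, 1/21, -1/22, ...
- Positive terms (even n): 1/(2+17), 1/(4+17), ... decreasing -> max = 1/19 (n=2).
- Negative terms (odd n): -1/(1+17), -1/(3+17), ... increasing -> min = -1/18 (n=1).
- So sup = 1/19 (attained at n=2); inf = -1/18 (attained at n=1).
Conclusion: inf(S) = -1/18, attained in S.

-1/18


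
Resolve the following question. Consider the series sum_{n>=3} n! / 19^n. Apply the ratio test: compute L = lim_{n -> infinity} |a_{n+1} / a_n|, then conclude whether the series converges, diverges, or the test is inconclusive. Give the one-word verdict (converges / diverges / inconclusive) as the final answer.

Let a_n denote the general term. Form the ratio a_{n+1}/a_n and simplify:
a_{n+1}/a_n = n/19 + 1/19
Take the limit as n -> infinity: L = infinity.
Since L = infinity > 1 (or L = infinity), the ratio test implies the series diverges.

diverges


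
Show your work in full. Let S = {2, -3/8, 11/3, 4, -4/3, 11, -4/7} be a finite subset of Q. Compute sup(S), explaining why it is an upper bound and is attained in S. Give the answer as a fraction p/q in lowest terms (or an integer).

S is finite, so sup(S) = max(S).
Sorted decreasing:
11, 4, 11/3, 2, -3/8, -4/7, -4/3
The extremum is 11.
For every x in S, x <= 11. And 11 is in S, so it is attained.
Therefore sup(S) = 11.

11


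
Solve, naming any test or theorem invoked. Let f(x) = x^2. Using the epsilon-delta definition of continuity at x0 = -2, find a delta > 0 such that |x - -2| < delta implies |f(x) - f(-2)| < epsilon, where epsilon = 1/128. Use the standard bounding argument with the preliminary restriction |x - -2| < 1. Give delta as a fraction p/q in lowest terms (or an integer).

Factor: |x^2 - (-2)^2| = |x - -2| * |x + -2|.
Impose |x - -2| < 1 first. Then |x + -2| = |(x - -2) + 2*(-2)| <= |x - -2| + 2*|-2| < 1 + 4 = 5.
So |x^2 - (-2)^2| < delta * 5.
We need delta * 5 <= 1/128, i.e. delta <= 1/128/5 = 1/640.
Since 1/640 < 1, this is tighter than 1; take delta = 1/640.
So delta = 1/640 works.

1/640


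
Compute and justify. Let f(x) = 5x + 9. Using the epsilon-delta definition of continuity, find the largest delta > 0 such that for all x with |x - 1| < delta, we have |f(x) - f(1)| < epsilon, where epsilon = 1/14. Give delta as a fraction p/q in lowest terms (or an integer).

We compute f(1) = 5*(1) + 9 = 14.
|f(x) - f(1)| = |5x + 9 - (14)| = |5(x - 1)| = 5|x - 1|.
We need 5|x - 1| < 1/14, i.e. |x - 1| < 1/14 / 5 = 1/70.
So any delta <= 1/70 works. Conversely, if delta > 1/70, then x = 1 + 1/70 satisfies |x - 1| = 1/70 < delta but |f(x) - f(1)| = 5 * 1/70 = 1/14, which is not < 1/14; so no larger delta works.
Hence the largest such delta is 1/70.

1/70


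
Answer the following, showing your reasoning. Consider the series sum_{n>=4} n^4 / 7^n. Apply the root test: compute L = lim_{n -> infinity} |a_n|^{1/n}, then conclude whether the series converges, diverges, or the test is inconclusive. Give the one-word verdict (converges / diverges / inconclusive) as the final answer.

Let a_n denote the general term. Form |a_n|^(1/n) and simplify:
|a_n|^(1/n) = n^(4/n)/7
Take the limit as n -> infinity: L = 1/7.
Since L = 1/7 < 1, the root test implies convergence.

converges


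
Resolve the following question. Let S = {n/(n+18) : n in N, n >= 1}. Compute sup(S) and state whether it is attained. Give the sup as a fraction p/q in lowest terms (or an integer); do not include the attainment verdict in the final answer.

Analysis:
- Values: 1/19, 1/10, 1/7, 2/11, ... strictly increasing.
- Minimum is 1/19 (n=1); inf = 1/19 (attained).
- n/(n+18) = 1 - 18/(n+18) -> 1 from below as n -> infinity, and never equals 1.
- So sup = 1 (not attained).
Conclusion: sup(S) = 1, not attained in S.

1


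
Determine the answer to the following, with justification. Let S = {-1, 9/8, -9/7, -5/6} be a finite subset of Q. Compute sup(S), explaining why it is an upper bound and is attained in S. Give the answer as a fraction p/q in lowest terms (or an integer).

S is finite, so sup(S) = max(S).
Sorted decreasing:
9/8, -5/6, -1, -9/7
The extremum is 9/8.
For every x in S, x <= 9/8. And 9/8 is in S, so it is attained.
Therefore sup(S) = 9/8.

9/8


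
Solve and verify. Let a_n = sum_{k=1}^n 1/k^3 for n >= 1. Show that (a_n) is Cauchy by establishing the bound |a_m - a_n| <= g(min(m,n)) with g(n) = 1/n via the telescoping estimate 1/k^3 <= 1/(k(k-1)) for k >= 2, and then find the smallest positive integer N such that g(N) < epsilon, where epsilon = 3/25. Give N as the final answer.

For m > n >= 1: |a_m - a_n| = sum_{k=n+1}^m 1/k^3.
Use 1/k^3 <= 1/(k(k-1)) = 1/(k-1) - 1/k for k >= 2 (which holds since k^3 >= k^2 >= k(k-1) for k >= 2):
sum_{k=n+1}^m 1/k^3 <= sum_{k=n+1}^m (1/(k-1) - 1/k) = 1/n - 1/m <= 1/n.
By symmetry the same bound holds with n,m swapped, so |a_m - a_n| <= 1/min(m,n) = g(min(m,n)). Since g(n) -> 0, (a_n) is Cauchy.
Now solve g(N) < 3/25: 1/N < 3/25 <=> N > 1/(3/25) = 25/3.
The smallest integer strictly greater than 25/3 is N = 9.
Check: g(9) = 1/9 < 3/25; g(8) = 1/8 >= 3/25. So N = 9.

9


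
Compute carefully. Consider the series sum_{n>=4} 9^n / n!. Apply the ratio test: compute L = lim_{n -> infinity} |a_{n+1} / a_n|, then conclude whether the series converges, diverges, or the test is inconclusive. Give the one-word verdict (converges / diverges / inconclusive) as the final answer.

Let a_n denote the general term. Form the ratio a_{n+1}/a_n and simplify:
a_{n+1}/a_n = 9/(n + 1)
Take the limit as n -> infinity: L = 0.
Since L = 0 < 1, the ratio test implies the series converges.

converges


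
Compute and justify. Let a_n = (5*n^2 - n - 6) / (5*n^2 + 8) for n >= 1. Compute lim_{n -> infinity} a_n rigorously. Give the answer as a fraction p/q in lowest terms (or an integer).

Divide numerator and denominator by n^2, the highest power:
numerator / n^2 = 5 - 1/n - 6/n^2
denominator / n^2 = 5 + 8/n^2
As n -> infinity, all terms of the form c/n^k (k >= 1) tend to 0.
So numerator / n^2 -> 5 and denominator / n^2 -> 5.
Therefore lim a_n = 1.

1


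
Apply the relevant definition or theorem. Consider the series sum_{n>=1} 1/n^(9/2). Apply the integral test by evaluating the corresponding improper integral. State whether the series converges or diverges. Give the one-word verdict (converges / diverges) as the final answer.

Let f(x) = x^(-9/2). Then f is positive, continuous, and decreasing on [1, infinity), so the integral test applies.
Compute the improper integral int_{1}^infinity f(x) dx:
  antiderivative F(x) = -2/(7*x^(7/2)).
  As x -> infinity, F(x) -> 0 (since p = 9/2 > 1).
  So int = F(infinity) - F(1) = 0 - (-2/7) = 2/7.
  Finite, so by the integral test, the series converges.

converges


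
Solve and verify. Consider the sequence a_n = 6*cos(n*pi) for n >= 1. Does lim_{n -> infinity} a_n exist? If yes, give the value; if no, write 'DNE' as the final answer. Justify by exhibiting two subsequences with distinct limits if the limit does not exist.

Examine the behaviour of a_n along subsequences.
cos(n*pi) = (-1)^n, so a_n = 6*(-1)^n. a_{2k} = 6 -> 6. a_{2k+1} = -6 -> -6.
Since these two subsequential limits are 6 and -6, distinct, the full sequence cannot converge (a convergent sequence has all subsequences tending to the same limit). So lim a_n does not exist.

DNE


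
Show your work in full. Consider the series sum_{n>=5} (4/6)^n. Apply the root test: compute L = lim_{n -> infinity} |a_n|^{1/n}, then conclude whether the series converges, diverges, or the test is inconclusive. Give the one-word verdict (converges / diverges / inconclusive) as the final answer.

Let a_n denote the general term. Form |a_n|^(1/n) and simplify:
|a_n|^(1/n) = 2/3
Take the limit as n -> infinity: L = 2/3.
Since L = 2/3 < 1, the root test implies convergence.

converges


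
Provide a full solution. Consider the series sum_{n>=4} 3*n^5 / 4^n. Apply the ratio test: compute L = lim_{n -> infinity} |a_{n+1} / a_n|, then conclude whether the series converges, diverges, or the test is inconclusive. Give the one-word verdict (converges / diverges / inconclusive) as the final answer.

Let a_n denote the general term. Form the ratio a_{n+1}/a_n and simplify:
a_{n+1}/a_n = (n + 1)^5/(4*n^5)
Take the limit as n -> infinity: L = 1/4.
Since L = 1/4 < 1, the ratio test implies the series converges.

converges


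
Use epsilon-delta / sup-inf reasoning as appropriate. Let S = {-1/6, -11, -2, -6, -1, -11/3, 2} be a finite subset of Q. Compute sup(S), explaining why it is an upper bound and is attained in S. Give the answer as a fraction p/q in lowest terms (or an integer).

S is finite, so sup(S) = max(S).
Sorted decreasing:
2, -1/6, -1, -2, -11/3, -6, -11
The extremum is 2.
For every x in S, x <= 2. And 2 is in S, so it is attained.
Therefore sup(S) = 2.

2


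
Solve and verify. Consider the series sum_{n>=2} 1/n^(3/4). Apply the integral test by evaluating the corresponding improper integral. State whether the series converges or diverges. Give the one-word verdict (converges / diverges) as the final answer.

Let f(x) = x^(-3/4). Then f is positive, continuous, and decreasing on [2, infinity), so the integral test applies.
Compute the improper integral int_{2}^infinity f(x) dx:
  antiderivative F(x) = 4*x^(1/4).
  As x -> infinity, F(x) -> infinity (since p = 3/4 < 1).
  So the integral diverges. By the integral test, the series diverges.

diverges


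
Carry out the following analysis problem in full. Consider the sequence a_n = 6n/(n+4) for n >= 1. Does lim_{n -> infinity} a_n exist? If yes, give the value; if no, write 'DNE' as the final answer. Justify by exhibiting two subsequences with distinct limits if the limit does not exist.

Examine the behaviour of a_n along subsequences.
Even-n subsequence a_{2k} = 6(2k)/(2k+4) -> 6. Odd-n subsequence a_{2k+1} = 6(2k+1)/(2k+5) -> 6. Both tend to 6, which suggests the limit is 6; verify directly.
|a_n - 6| = |6n - 6(n+4)| / (n+4) = 24/(n+4) < 24/n for every n >= 1.
Given epsilon > 0, choose a positive integer N > 24/epsilon. Then for all n >= N, |a_n - 6| < 24/n <= 24/N < epsilon.
So by the definition of the limit, lim a_n exists and equals 6.

6


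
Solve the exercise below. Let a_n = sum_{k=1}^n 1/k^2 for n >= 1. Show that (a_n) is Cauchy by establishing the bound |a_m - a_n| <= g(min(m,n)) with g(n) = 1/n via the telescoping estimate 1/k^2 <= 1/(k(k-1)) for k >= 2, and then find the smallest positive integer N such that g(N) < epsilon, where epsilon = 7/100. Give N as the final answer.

For m > n >= 1: |a_m - a_n| = sum_{k=n+1}^m 1/k^2.
Use 1/k^2 <= 1/(k(k-1)) = 1/(k-1) - 1/k for k >= 2:
sum_{k=n+1}^m 1/k^2 <= sum_{k=n+1}^m (1/(k-1) - 1/k) = 1/n - 1/m <= 1/n.
By symmetry the same bound holds with n,m swapped, so |a_m - a_n| <= 1/min(m,n) = g(min(m,n)). Since g(n) -> 0, (a_n) is Cauchy.
Now solve g(N) < 7/100: 1/N < 7/100 <=> N > 1/(7/100) = 100/7.
The smallest integer strictly greater than 100/7 is N = 15.
Check: g(15) = 1/15 < 7/100; g(14) = 1/14 >= 7/100. So N = 15.

15


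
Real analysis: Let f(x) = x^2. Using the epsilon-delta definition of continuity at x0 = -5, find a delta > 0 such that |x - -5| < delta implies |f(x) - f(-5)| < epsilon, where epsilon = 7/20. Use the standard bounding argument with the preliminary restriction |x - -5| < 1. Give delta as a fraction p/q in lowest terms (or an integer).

Factor: |x^2 - (-5)^2| = |x - -5| * |x + -5|.
Impose |x - -5| < 1 first. Then |x + -5| = |(x - -5) + 2*(-5)| <= |x - -5| + 2*|-5| < 1 + 10 = 11.
So |x^2 - (-5)^2| < delta * 11.
We need delta * 11 <= 7/20, i.e. delta <= 7/20/11 = 7/220.
Since 7/220 < 1, this is tighter than 1; take delta = 7/220.
So delta = 7/220 works.

7/220


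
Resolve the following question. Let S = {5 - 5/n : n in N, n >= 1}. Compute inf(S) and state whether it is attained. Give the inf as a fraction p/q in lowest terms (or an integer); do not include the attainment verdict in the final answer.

Analysis:
- Values: 0, 5/2, 10/3, 15/4, ... strictly increasing.
- Minimum is 0 (n=1); inf = 0 (attained).
- 5 - 5/n -> 5 from below; sup = 5, not attained.
Conclusion: inf(S) = 0, attained in S.

0


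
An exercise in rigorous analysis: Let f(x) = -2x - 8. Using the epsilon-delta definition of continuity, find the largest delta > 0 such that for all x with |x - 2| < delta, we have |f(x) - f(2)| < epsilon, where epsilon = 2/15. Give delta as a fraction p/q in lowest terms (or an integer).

We compute f(2) = -2*(2) - 8 = -12.
|f(x) - f(2)| = |-2x - 8 - (-12)| = |-2(x - 2)| = 2|x - 2|.
We need 2|x - 2| < 2/15, i.e. |x - 2| < 2/15 / 2 = 1/15.
So any delta <= 1/15 works. Conversely, if delta > 1/15, then x = 2 + 1/15 satisfies |x - 2| = 1/15 < delta but |f(x) - f(2)| = 2 * 1/15 = 2/15, which is not < 2/15; so no larger delta works.
Hence the largest such delta is 1/15.

1/15


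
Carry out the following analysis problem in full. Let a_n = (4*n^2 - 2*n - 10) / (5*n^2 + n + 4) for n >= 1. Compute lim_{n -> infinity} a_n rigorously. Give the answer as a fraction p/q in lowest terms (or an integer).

Divide numerator and denominator by n^2, the highest power:
numerator / n^2 = 4 - 2/n - 10/n^2
denominator / n^2 = 5 + 1/n + 4/n^2
As n -> infinity, all terms of the form c/n^k (k >= 1) tend to 0.
So numerator / n^2 -> 4 and denominator / n^2 -> 5.
Therefore lim a_n = 4/5.

4/5


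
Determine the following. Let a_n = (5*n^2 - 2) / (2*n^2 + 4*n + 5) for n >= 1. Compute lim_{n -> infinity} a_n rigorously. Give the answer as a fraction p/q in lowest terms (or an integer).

Divide numerator and denominator by n^2, the highest power:
numerator / n^2 = 5 - 2/n^2
denominator / n^2 = 2 + 4/n + 5/n^2
As n -> infinity, all terms of the form c/n^k (k >= 1) tend to 0.
So numerator / n^2 -> 5 and denominator / n^2 -> 2.
Therefore lim a_n = 5/2.

5/2


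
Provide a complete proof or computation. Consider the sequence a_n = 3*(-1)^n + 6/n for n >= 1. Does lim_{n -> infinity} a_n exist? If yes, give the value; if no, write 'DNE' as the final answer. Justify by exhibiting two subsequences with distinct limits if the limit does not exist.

Examine the behaviour of a_n along subsequences.
a_{2k} = 3 + 6/(2k) -> 3. a_{2k+1} = -3 + 6/(2k+1) -> -3.
Since these two subsequential limits are 3 and -3, distinct, the full sequence cannot converge (a convergent sequence has all subsequences tending to the same limit). So lim a_n does not exist.

DNE


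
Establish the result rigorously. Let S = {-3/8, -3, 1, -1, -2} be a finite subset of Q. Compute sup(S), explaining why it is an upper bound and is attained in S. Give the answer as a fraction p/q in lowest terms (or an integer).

S is finite, so sup(S) = max(S).
Sorted decreasing:
1, -3/8, -1, -2, -3
The extremum is 1.
For every x in S, x <= 1. And 1 is in S, so it is attained.
Therefore sup(S) = 1.

1


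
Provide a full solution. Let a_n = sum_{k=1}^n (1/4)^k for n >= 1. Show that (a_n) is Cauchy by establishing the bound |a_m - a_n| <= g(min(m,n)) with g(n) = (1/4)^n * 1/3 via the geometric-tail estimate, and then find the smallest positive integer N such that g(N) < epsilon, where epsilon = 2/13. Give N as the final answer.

For m > n >= 1: |a_m - a_n| = sum_{k=n+1}^m (1/4)^k < sum_{k=n+1}^infinity (1/4)^k = (1/4)^(n+1) / (1 - 1/4) = (1/4)^n * (1/4) * (4/3) = (1/4)^n * 1/3.
So g(n) = (1/4)^n / 3. Since g(n) -> 0, (a_n) is Cauchy.
Now solve g(N) < 2/13: (1/4)^N / 3 < 2/13 <=> 4^N > 1 / (3 * 2/13) = 13/6.
Check powers of 4: 4^0 = 1 <= 13/6, 4^1 = 4 > 13/6.
So the smallest such N is 1. Check: g(1) = 1/(3 * 4) = 1/12 < 2/13.

1


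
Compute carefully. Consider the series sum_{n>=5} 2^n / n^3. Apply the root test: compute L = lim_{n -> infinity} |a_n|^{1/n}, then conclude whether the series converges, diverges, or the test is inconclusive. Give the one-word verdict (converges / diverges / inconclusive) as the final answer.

Let a_n denote the general term. Form |a_n|^(1/n) and simplify:
|a_n|^(1/n) = 2/n^(3/n)
Take the limit as n -> infinity: L = 2.
Since L = 2 > 1, the root test implies divergence.

diverges


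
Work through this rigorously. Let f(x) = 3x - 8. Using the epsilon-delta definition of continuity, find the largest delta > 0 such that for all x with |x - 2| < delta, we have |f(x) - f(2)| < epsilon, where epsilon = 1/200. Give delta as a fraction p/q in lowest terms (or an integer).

We compute f(2) = 3*(2) - 8 = -2.
|f(x) - f(2)| = |3x - 8 - (-2)| = |3(x - 2)| = 3|x - 2|.
We need 3|x - 2| < 1/200, i.e. |x - 2| < 1/200 / 3 = 1/600.
So any delta <= 1/600 works. Conversely, if delta > 1/600, then x = 2 + 1/600 satisfies |x - 2| = 1/600 < delta but |f(x) - f(2)| = 3 * 1/600 = 1/200, which is not < 1/200; so no larger delta works.
Hence the largest such delta is 1/600.

1/600


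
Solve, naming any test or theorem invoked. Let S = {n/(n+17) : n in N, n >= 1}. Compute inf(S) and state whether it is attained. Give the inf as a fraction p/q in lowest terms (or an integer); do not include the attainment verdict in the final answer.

Analysis:
- Values: 1/18, 2/19, 3/20, 4/21, ... strictly increasing.
- Minimum is 1/18 (n=1); inf = 1/18 (attained).
- n/(n+17) = 1 - 17/(n+17) -> 1 from below as n -> infinity, and never equals 1.
- So sup = 1 (not attained).
Conclusion: inf(S) = 1/18, attained in S.

1/18


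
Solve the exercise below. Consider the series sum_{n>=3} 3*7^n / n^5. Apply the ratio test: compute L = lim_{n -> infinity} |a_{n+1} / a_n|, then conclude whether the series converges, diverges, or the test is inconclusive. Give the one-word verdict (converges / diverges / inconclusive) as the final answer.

Let a_n denote the general term. Form the ratio a_{n+1}/a_n and simplify:
a_{n+1}/a_n = 7*n^5/(n + 1)^5
Take the limit as n -> infinity: L = 7.
Since L = 7 > 1 (or L = infinity), the ratio test implies the series diverges.

diverges


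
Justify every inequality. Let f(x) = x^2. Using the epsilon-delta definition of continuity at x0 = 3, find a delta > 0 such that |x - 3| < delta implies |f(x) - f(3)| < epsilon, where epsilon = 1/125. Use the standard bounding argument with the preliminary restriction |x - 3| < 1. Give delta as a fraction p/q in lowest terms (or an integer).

Factor: |x^2 - (3)^2| = |x - 3| * |x + 3|.
Impose |x - 3| < 1 first. Then |x + 3| = |(x - 3) + 2*(3)| <= |x - 3| + 2*|3| < 1 + 6 = 7.
So |x^2 - (3)^2| < delta * 7.
We need delta * 7 <= 1/125, i.e. delta <= 1/125/7 = 1/875.
Since 1/875 < 1, this is tighter than 1; take delta = 1/875.
So delta = 1/875 works.

1/875


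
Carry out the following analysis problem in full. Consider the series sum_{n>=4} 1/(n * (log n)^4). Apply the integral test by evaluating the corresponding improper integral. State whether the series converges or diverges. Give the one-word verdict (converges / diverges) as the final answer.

Let f(x) = 1/(x*log(x)^4). Then f is positive, continuous, and decreasing on [4, infinity), so the integral test applies.
Compute the improper integral int_{4}^infinity f(x) dx:
  antiderivative F(x) = -1/(3*log(x)^3).
  F(x) -> 0 as x -> infinity.  int = 0 - F(4) = 1/(3*log(4)^3) < infinity. By the integral test, the series converges.

converges


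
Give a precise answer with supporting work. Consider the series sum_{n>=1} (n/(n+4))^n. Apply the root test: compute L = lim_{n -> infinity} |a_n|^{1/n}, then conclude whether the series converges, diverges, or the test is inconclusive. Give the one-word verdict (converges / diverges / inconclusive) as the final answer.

Let a_n denote the general term. Form |a_n|^(1/n) and simplify:
|a_n|^(1/n) = n/(n + 4)
Take the limit as n -> infinity: L = 1.
Since L = 1, the root test is inconclusive. (In fact a_n = (n/(n+4))^n -> e^(-4) != 0, so the nth-term test shows divergence; but the root test itself gives no conclusion.)

inconclusive


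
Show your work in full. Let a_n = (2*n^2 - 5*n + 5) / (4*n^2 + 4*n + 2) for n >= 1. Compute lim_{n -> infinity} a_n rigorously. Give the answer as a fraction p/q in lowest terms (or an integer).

Divide numerator and denominator by n^2, the highest power:
numerator / n^2 = 2 - 5/n + 5/n^2
denominator / n^2 = 4 + 4/n + 2/n^2
As n -> infinity, all terms of the form c/n^k (k >= 1) tend to 0.
So numerator / n^2 -> 2 and denominator / n^2 -> 4.
Therefore lim a_n = 1/2.

1/2


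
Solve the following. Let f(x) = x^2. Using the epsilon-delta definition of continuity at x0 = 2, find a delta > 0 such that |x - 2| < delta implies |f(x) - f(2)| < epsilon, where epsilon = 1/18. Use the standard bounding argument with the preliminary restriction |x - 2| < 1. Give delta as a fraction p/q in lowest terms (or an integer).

Factor: |x^2 - (2)^2| = |x - 2| * |x + 2|.
Impose |x - 2| < 1 first. Then |x + 2| = |(x - 2) + 2*(2)| <= |x - 2| + 2*|2| < 1 + 4 = 5.
So |x^2 - (2)^2| < delta * 5.
We need delta * 5 <= 1/18, i.e. delta <= 1/18/5 = 1/90.
Since 1/90 < 1, this is tighter than 1; take delta = 1/90.
So delta = 1/90 works.

1/90


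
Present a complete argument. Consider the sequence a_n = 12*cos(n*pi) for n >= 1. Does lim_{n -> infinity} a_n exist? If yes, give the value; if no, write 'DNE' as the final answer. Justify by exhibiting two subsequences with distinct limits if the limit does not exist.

Examine the behaviour of a_n along subsequences.
cos(n*pi) = (-1)^n, so a_n = 12*(-1)^n. a_{2k} = 12 -> 12. a_{2k+1} = -12 -> -12.
Since these two subsequential limits are 12 and -12, distinct, the full sequence cannot converge (a convergent sequence has all subsequences tending to the same limit). So lim a_n does not exist.

DNE


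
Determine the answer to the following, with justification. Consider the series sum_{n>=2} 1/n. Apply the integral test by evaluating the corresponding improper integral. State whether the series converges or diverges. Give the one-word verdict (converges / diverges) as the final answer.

Let f(x) = 1/x. Then f is positive, continuous, and decreasing on [2, infinity), so the integral test applies.
Compute the improper integral int_{2}^infinity f(x) dx:
  antiderivative F(x) = log(x).
  As x -> infinity, log(x) -> infinity.
  So int = infinity - log(2) = infinity. By the integral test, the series diverges.

diverges


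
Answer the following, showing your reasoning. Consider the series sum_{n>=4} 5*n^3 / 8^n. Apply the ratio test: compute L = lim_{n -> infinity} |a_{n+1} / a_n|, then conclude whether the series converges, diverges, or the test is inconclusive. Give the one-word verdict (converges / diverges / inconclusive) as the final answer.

Let a_n denote the general term. Form the ratio a_{n+1}/a_n and simplify:
a_{n+1}/a_n = (n + 1)^3/(8*n^3)
Take the limit as n -> infinity: L = 1/8.
Since L = 1/8 < 1, the ratio test implies the series converges.

converges


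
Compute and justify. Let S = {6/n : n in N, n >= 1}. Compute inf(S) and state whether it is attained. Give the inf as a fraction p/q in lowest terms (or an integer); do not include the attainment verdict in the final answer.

Analysis:
- Values: 6, 3, 2, 3/2, ... strictly decreasing.
- The maximum is 6 (n=1); sup = 6 (attained).
- The set is bounded below by 0; 6/n -> 0 so 0 is the greatest lower bound.
- 0 is not in the set, so inf = 0 is not attained.
Conclusion: inf(S) = 0, not attained in S.

0


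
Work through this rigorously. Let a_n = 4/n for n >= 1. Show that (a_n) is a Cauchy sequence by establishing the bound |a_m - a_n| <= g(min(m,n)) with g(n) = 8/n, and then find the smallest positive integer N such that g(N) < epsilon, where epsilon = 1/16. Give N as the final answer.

For any m, n >= 1, by the triangle inequality:
|a_m - a_n| = |4/m - 4/n| <= 4*1/m + 4*1/n <= 8/min(m,n).
So g(n) = 8/n bounds the Cauchy difference. Since g(n) -> 0, (a_n) is Cauchy.
Now solve g(N) < 1/16: 8/N < 1/16 <=> N > 8 / (1/16) = 128.
The smallest integer strictly greater than 128 is N = 129.
Check: g(129) = 8/129 = 8/129 < 1/16; g(128) = 1/16 >= 1/16. So N = 129.

129


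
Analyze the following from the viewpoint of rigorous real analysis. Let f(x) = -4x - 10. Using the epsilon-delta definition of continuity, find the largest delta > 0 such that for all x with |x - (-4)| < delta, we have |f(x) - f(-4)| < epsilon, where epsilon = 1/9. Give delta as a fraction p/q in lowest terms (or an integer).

We compute f(-4) = -4*(-4) - 10 = 6.
|f(x) - f(-4)| = |-4x - 10 - (6)| = |-4(x - (-4))| = 4|x - (-4)|.
We need 4|x - (-4)| < 1/9, i.e. |x - (-4)| < 1/9 / 4 = 1/36.
So any delta <= 1/36 works. Conversely, if delta > 1/36, then x = -4 + 1/36 satisfies |x - (-4)| = 1/36 < delta but |f(x) - f(-4)| = 4 * 1/36 = 1/9, which is not < 1/9; so no larger delta works.
Hence the largest such delta is 1/36.

1/36


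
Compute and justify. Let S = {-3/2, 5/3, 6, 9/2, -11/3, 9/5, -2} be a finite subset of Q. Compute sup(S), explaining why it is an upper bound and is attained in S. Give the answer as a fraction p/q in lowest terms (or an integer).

S is finite, so sup(S) = max(S).
Sorted decreasing:
6, 9/2, 9/5, 5/3, -3/2, -2, -11/3
The extremum is 6.
For every x in S, x <= 6. And 6 is in S, so it is attained.
Therefore sup(S) = 6.

6


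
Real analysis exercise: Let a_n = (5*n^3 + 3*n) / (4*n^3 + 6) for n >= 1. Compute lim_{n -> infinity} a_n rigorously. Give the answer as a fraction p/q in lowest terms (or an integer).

Divide numerator and denominator by n^3, the highest power:
numerator / n^3 = 5 + 3/n^2
denominator / n^3 = 4 + 6/n^3
As n -> infinity, all terms of the form c/n^k (k >= 1) tend to 0.
So numerator / n^3 -> 5 and denominator / n^3 -> 4.
Therefore lim a_n = 5/4.

5/4


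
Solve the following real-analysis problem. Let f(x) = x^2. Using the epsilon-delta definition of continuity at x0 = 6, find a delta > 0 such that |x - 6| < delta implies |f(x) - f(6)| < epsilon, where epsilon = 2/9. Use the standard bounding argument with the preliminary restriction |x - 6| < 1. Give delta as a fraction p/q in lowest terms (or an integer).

Factor: |x^2 - (6)^2| = |x - 6| * |x + 6|.
Impose |x - 6| < 1 first. Then |x + 6| = |(x - 6) + 2*(6)| <= |x - 6| + 2*|6| < 1 + 12 = 13.
So |x^2 - (6)^2| < delta * 13.
We need delta * 13 <= 2/9, i.e. delta <= 2/9/13 = 2/117.
Since 2/117 < 1, this is tighter than 1; take delta = 2/117.
So delta = 2/117 works.

2/117


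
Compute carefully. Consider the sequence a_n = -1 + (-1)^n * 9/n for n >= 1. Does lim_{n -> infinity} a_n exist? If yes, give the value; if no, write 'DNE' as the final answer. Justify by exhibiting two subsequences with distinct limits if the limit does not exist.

Examine the behaviour of a_n along subsequences.
Even-n subsequence a_{2k} = -1 + 9/(2k) -> -1. Odd-n subsequence a_{2k+1} = -1 - 9/(2k+1) -> -1. Both tend to -1, which suggests the limit is -1; verify directly.
|a_n - (-1)| = |(-1)^n * 9/n| = 9/n for every n >= 1.
Given epsilon > 0, choose a positive integer N > 9/epsilon. Then for all n >= N, |a_n - (-1)| = 9/n <= 9/N < epsilon.
So by the definition of the limit, lim a_n exists and equals -1.

-1


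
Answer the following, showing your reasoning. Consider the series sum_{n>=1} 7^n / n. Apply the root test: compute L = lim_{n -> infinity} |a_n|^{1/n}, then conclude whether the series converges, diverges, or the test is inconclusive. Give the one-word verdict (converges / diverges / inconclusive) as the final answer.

Let a_n denote the general term. Form |a_n|^(1/n) and simplify:
|a_n|^(1/n) = 7/n^(1/n)
Take the limit as n -> infinity: L = 7.
Since L = 7 > 1, the root test implies divergence.

diverges


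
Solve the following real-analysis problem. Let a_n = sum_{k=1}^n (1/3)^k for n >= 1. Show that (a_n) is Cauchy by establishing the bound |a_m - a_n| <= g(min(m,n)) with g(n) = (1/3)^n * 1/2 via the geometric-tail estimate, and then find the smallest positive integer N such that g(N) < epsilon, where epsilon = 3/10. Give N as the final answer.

For m > n >= 1: |a_m - a_n| = sum_{k=n+1}^m (1/3)^k < sum_{k=n+1}^infinity (1/3)^k = (1/3)^(n+1) / (1 - 1/3) = (1/3)^n * (1/3) * (3/2) = (1/3)^n * 1/2.
So g(n) = (1/3)^n / 2. Since g(n) -> 0, (a_n) is Cauchy.
Now solve g(N) < 3/10: (1/3)^N / 2 < 3/10 <=> 3^N > 1 / (2 * 3/10) = 5/3.
Check powers of 3: 3^0 = 1 <= 5/3, 3^1 = 3 > 5/3.
So the smallest such N is 1. Check: g(1) = 1/(2 * 3) = 1/6 < 3/10.

1


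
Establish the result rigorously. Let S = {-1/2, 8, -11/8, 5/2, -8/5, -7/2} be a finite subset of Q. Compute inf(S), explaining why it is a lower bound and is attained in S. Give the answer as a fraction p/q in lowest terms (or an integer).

S is finite, so inf(S) = min(S).
Sorted increasing:
-7/2, -8/5, -11/8, -1/2, 5/2, 8
The extremum is -7/2.
For every x in S, x >= -7/2. And -7/2 is in S, so it is attained.
Therefore inf(S) = -7/2.

-7/2


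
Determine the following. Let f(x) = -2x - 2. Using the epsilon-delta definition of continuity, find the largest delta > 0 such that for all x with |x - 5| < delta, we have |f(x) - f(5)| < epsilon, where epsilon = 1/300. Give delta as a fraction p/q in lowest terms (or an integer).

We compute f(5) = -2*(5) - 2 = -12.
|f(x) - f(5)| = |-2x - 2 - (-12)| = |-2(x - 5)| = 2|x - 5|.
We need 2|x - 5| < 1/300, i.e. |x - 5| < 1/300 / 2 = 1/600.
So any delta <= 1/600 works. Conversely, if delta > 1/600, then x = 5 + 1/600 satisfies |x - 5| = 1/600 < delta but |f(x) - f(5)| = 2 * 1/600 = 1/300, which is not < 1/300; so no larger delta works.
Hence the largest such delta is 1/600.

1/600


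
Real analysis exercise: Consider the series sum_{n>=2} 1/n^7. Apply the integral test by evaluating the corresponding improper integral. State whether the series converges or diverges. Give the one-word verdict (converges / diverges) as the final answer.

Let f(x) = x^(-7). Then f is positive, continuous, and decreasing on [2, infinity), so the integral test applies.
Compute the improper integral int_{2}^infinity f(x) dx:
  antiderivative F(x) = -1/(6*x^6).
  As x -> infinity, F(x) -> 0 (since p = 7 > 1).
  So int = F(infinity) - F(2) = 0 - (-1/384) = 1/384.
  Finite, so by the integral test, the series converges.

converges


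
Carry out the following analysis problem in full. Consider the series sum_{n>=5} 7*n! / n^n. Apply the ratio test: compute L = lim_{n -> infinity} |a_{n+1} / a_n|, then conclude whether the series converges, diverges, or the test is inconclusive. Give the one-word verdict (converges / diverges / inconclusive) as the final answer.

Let a_n denote the general term. Form the ratio a_{n+1}/a_n and simplify:
a_{n+1}/a_n = (n/(n + 1))^n
Take the limit as n -> infinity: L = exp(-1).
Since L = exp(-1) < 1, the ratio test implies the series converges.

converges


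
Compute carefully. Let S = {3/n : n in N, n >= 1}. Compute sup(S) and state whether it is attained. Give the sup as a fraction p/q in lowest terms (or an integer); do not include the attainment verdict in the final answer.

Analysis:
- Values: 3, 3/2, 1, 3/4, ... strictly decreasing.
- The maximum is 3 (n=1); sup = 3 (attained).
- The set is bounded below by 0; 3/n -> 0 so 0 is the greatest lower bound.
- 0 is not in the set, so inf = 0 is not attained.
Conclusion: sup(S) = 3, attained in S.

3


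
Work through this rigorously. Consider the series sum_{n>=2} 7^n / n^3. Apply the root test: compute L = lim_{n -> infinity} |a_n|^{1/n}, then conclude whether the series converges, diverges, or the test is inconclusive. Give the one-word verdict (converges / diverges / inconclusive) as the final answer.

Let a_n denote the general term. Form |a_n|^(1/n) and simplify:
|a_n|^(1/n) = 7/n^(3/n)
Take the limit as n -> infinity: L = 7.
Since L = 7 > 1, the root test implies divergence.

diverges


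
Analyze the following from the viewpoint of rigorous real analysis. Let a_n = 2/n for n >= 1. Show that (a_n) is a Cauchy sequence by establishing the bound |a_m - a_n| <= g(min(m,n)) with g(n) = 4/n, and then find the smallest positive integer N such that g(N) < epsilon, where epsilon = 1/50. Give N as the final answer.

For any m, n >= 1, by the triangle inequality:
|a_m - a_n| = |2/m - 2/n| <= 2*1/m + 2*1/n <= 4/min(m,n).
So g(n) = 4/n bounds the Cauchy difference. Since g(n) -> 0, (a_n) is Cauchy.
Now solve g(N) < 1/50: 4/N < 1/50 <=> N > 4 / (1/50) = 200.
The smallest integer strictly greater than 200 is N = 201.
Check: g(201) = 4/201 = 4/201 < 1/50; g(200) = 1/50 >= 1/50. So N = 201.

201


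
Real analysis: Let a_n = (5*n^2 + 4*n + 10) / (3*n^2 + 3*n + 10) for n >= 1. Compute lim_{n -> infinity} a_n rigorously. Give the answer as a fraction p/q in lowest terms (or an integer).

Divide numerator and denominator by n^2, the highest power:
numerator / n^2 = 5 + 4/n + 10/n^2
denominator / n^2 = 3 + 3/n + 10/n^2
As n -> infinity, all terms of the form c/n^k (k >= 1) tend to 0.
So numerator / n^2 -> 5 and denominator / n^2 -> 3.
Therefore lim a_n = 5/3.

5/3


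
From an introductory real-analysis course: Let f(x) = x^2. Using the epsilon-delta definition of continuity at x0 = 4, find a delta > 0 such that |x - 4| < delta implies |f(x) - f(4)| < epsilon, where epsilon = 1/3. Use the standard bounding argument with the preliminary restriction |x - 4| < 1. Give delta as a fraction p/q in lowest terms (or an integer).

Factor: |x^2 - (4)^2| = |x - 4| * |x + 4|.
Impose |x - 4| < 1 first. Then |x + 4| = |(x - 4) + 2*(4)| <= |x - 4| + 2*|4| < 1 + 8 = 9.
So |x^2 - (4)^2| < delta * 9.
We need delta * 9 <= 1/3, i.e. delta <= 1/3/9 = 1/27.
Since 1/27 < 1, this is tighter than 1; take delta = 1/27.
So delta = 1/27 works.

1/27


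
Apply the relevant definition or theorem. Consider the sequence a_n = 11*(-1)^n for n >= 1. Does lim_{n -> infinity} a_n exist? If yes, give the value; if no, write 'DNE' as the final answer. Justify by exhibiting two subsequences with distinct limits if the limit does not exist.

Examine the behaviour of a_n along subsequences.
Even-n subsequence a_{2k} = 11 -> 11. Odd-n subsequence a_{2k+1} = -11 -> -11.
Since these two subsequential limits are 11 and -11, distinct, the full sequence cannot converge (a convergent sequence has all subsequences tending to the same limit). So lim a_n does not exist.

DNE


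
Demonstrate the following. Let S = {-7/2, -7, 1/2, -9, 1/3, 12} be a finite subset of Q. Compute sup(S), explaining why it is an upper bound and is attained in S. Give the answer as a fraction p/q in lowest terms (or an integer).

S is finite, so sup(S) = max(S).
Sorted decreasing:
12, 1/2, 1/3, -7/2, -7, -9
The extremum is 12.
For every x in S, x <= 12. And 12 is in S, so it is attained.
Therefore sup(S) = 12.

12


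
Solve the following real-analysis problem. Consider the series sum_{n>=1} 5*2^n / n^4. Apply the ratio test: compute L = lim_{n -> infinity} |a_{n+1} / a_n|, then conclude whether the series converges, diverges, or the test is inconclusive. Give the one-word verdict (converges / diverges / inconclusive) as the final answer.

Let a_n denote the general term. Form the ratio a_{n+1}/a_n and simplify:
a_{n+1}/a_n = 2*n^4/(n + 1)^4
Take the limit as n -> infinity: L = 2.
Since L = 2 > 1 (or L = infinity), the ratio test implies the series diverges.

diverges


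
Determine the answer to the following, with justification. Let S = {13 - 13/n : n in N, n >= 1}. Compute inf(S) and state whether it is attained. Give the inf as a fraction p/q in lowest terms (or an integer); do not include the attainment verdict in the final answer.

Analysis:
- Values: 0, 13/2, 26/3, 39/4, ... strictly increasing.
- Minimum is 0 (n=1); inf = 0 (attained).
- 13 - 13/n -> 13 from below; sup = 13, not attained.
Conclusion: inf(S) = 0, attained in S.

0


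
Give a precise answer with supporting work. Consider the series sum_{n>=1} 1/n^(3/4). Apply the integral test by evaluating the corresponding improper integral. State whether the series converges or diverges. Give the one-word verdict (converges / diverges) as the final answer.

Let f(x) = x^(-3/4). Then f is positive, continuous, and decreasing on [1, infinity), so the integral test applies.
Compute the improper integral int_{1}^infinity f(x) dx:
  antiderivative F(x) = 4*x^(1/4).
  As x -> infinity, F(x) -> infinity (since p = 3/4 < 1).
  So the integral diverges. By the integral test, the series diverges.

diverges


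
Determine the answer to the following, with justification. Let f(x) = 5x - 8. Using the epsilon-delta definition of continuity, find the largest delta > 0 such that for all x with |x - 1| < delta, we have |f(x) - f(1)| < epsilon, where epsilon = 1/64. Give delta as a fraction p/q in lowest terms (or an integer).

We compute f(1) = 5*(1) - 8 = -3.
|f(x) - f(1)| = |5x - 8 - (-3)| = |5(x - 1)| = 5|x - 1|.
We need 5|x - 1| < 1/64, i.e. |x - 1| < 1/64 / 5 = 1/320.
So any delta <= 1/320 works. Conversely, if delta > 1/320, then x = 1 + 1/320 satisfies |x - 1| = 1/320 < delta but |f(x) - f(1)| = 5 * 1/320 = 1/64, which is not < 1/64; so no larger delta works.
Hence the largest such delta is 1/320.

1/320


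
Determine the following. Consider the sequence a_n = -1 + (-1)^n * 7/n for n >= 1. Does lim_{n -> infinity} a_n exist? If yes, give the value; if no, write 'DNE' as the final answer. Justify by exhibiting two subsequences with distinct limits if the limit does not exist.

Examine the behaviour of a_n along subsequences.
Even-n subsequence a_{2k} = -1 + 7/(2k) -> -1. Odd-n subsequence a_{2k+1} = -1 - 7/(2k+1) -> -1. Both tend to -1, which suggests the limit is -1; verify directly.
|a_n - (-1)| = |(-1)^n * 7/n| = 7/n for every n >= 1.
Given epsilon > 0, choose a positive integer N > 7/epsilon. Then for all n >= N, |a_n - (-1)| = 7/n <= 7/N < epsilon.
So by the definition of the limit, lim a_n exists and equals -1.

-1


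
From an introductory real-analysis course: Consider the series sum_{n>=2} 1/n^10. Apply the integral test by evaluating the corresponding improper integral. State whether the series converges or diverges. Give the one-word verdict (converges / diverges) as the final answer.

Let f(x) = x^(-10). Then f is positive, continuous, and decreasing on [2, infinity), so the integral test applies.
Compute the improper integral int_{2}^infinity f(x) dx:
  antiderivative F(x) = -1/(9*x^9).
  As x -> infinity, F(x) -> 0 (since p = 10 > 1).
  So int = F(infinity) - F(2) = 0 - (-1/4608) = 1/4608.
  Finite, so by the integral test, the series converges.

converges


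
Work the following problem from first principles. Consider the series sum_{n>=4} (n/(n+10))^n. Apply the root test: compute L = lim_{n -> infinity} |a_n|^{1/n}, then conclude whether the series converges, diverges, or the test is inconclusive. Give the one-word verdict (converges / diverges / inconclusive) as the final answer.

Let a_n denote the general term. Form |a_n|^(1/n) and simplify:
|a_n|^(1/n) = n/(n + 10)
Take the limit as n -> infinity: L = 1.
Since L = 1, the root test is inconclusive. (In fact a_n = (n/(n+10))^n -> e^(-10) != 0, so the nth-term test shows divergence; but the root test itself gives no conclusion.)

inconclusive


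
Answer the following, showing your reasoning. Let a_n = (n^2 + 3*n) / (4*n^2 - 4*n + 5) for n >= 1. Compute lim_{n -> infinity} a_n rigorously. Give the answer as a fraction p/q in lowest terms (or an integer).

Divide numerator and denominator by n^2, the highest power:
numerator / n^2 = 1 + 3/n
denominator / n^2 = 4 - 4/n + 5/n^2
As n -> infinity, all terms of the form c/n^k (k >= 1) tend to 0.
So numerator / n^2 -> 1 and denominator / n^2 -> 4.
Therefore lim a_n = 1/4.

1/4


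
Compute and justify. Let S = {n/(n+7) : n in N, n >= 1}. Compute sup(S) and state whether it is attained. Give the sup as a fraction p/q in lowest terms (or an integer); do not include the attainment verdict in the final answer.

Analysis:
- Values: 1/8, 2/9, 3/10, 4/11, ... strictly increasing.
- Minimum is 1/8 (n=1); inf = 1/8 (attained).
- n/(n+7) = 1 - 7/(n+7) -> 1 from below as n -> infinity, and never equals 1.
- So sup = 1 (not attained).
Conclusion: sup(S) = 1, not attained in S.

1


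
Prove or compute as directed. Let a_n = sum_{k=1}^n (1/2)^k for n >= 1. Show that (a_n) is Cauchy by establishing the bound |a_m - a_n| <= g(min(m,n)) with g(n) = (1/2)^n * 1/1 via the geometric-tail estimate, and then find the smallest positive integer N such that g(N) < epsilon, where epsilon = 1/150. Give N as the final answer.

For m > n >= 1: |a_m - a_n| = sum_{k=n+1}^m (1/2)^k < sum_{k=n+1}^infinity (1/2)^k = (1/2)^(n+1) / (1 - 1/2) = (1/2)^n * (1/2) * (2/1) = (1/2)^n * 1/1.
So g(n) = (1/2)^n / 1. Since g(n) -> 0, (a_n) is Cauchy.
Now solve g(N) < 1/150: (1/2)^N / 1 < 1/150 <=> 2^N > 1 / (1 * 1/150) = 150.
Check powers of 2: 2^7 = 128 <= 150, 2^8 = 256 > 150.
So the smallest such N is 8. Check: g(8) = 1/(1 * 256) = 1/256 < 1/150.

8
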